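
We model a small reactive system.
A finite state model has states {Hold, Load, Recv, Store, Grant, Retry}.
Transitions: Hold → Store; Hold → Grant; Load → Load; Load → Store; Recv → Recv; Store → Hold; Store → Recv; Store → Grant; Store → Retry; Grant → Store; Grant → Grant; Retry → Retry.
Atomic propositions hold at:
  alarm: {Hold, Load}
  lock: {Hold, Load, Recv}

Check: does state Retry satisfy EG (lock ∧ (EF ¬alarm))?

Sat(¬alarm) = {Recv, Store, Grant, Retry}
EF ¬alarm: least fixpoint, start Z0 = {Recv, Store, Grant, Retry}, add states with some successor in Z. Z1 = {Hold, Load, Recv, Store, Grant, Retry}; fixed.
Sat(EF ¬alarm) = {Hold, Load, Recv, Store, Grant, Retry}
Sat(lock ∧ (EF ¬alarm)) = {Hold, Load, Recv}
EG (lock ∧ (EF ¬alarm)): greatest fixpoint, start Z0 = {Hold, Load, Recv}, keep only states in Sat with some successor in Z. Z1 = {Load, Recv}; fixed.
Sat(EG (lock ∧ (EF ¬alarm))) = {Load, Recv}
Retry ∉ Sat(EG (lock ∧ (EF ¬alarm))) = {Load, Recv}, so the formula does not hold at Retry.

No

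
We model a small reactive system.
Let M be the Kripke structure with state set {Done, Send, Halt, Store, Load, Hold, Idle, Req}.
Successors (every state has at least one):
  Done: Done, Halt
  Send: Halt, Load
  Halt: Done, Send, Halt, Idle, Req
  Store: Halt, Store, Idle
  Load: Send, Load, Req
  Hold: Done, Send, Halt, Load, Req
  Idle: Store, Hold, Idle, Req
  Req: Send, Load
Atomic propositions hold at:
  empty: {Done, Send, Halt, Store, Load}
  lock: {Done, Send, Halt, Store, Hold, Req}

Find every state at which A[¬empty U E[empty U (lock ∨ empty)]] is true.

{Done, Send, Halt, Store, Load, Hold, Req}

Sat(¬empty) = {Hold, Idle, Req}
Sat(lock ∨ empty) = {Done, Send, Halt, Store, Load, Hold, Req}
E[empty U (lock ∨ empty)]: least fixpoint, start Z0 = Sat((lock ∨ empty)) = {Done, Send, Halt, Store, Load, Hold, Req}, add states in Sat(empty) with some successor in Z. Already a fixed point.
Sat(E[empty U (lock ∨ empty)]) = {Done, Send, Halt, Store, Load, Hold, Req}
A[¬empty U E[empty U (lock ∨ empty)]]: least fixpoint, start Z0 = Sat(E[empty U (lock ∨ empty)]) = {Done, Send, Halt, Store, Load, Hold, Req}, add states in Sat(¬empty) with every successor in Z. Already a fixed point.
Sat(A[¬empty U E[empty U (lock ∨ empty)]]) = {Done, Send, Halt, Store, Load, Hold, Req}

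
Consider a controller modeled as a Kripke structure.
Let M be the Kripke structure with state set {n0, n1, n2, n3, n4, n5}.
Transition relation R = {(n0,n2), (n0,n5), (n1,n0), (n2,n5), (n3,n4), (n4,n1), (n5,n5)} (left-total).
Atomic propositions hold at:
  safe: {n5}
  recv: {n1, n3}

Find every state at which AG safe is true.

{n5}

AG safe: greatest fixpoint, start Z0 = {n5}, keep only states in Sat with every successor in Z. Already a fixed point.
Sat(AG safe) = {n5}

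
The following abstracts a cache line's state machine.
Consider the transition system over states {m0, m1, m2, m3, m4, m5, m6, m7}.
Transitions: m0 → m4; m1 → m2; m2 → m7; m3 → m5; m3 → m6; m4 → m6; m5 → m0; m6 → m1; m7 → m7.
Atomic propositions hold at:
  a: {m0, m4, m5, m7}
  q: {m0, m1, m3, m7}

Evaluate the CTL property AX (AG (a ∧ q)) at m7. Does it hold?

Yes

Sat(a ∧ q) = {m0, m7}
AG (a ∧ q): greatest fixpoint, start Z0 = {m0, m7}, keep only states in Sat with every successor in Z. Z1 = {m7}; fixed.
Sat(AG (a ∧ q)) = {m7}
Sat(AX (AG (a ∧ q))) = {s : every successor in {m7}} = {m2, m7}
m7 ∈ Sat(AX (AG (a ∧ q))) = {m2, m7}, so the formula holds at m7.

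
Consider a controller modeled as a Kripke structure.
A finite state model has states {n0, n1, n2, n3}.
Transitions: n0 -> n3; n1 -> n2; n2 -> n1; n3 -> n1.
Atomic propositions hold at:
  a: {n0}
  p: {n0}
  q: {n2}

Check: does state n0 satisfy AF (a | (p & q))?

Yes

Sat(p & q) = ∅
Sat(a | (p & q)) = {n0}
AF (a | (p & q)): least fixpoint, start Z0 = {n0}, add states with every successor in Z. Already a fixed point.
Sat(AF (a | (p & q))) = {n0}
n0 ∈ Sat(AF (a | (p & q))) = {n0}, so the formula holds at n0.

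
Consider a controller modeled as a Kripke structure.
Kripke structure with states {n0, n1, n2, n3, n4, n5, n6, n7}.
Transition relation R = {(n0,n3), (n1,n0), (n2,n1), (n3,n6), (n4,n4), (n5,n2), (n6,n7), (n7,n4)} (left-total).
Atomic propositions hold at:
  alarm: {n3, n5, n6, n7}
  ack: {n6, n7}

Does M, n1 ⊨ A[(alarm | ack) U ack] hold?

Sat(alarm | ack) = {n3, n5, n6, n7}
A[(alarm | ack) U ack]: least fixpoint, start Z0 = Sat(ack) = {n6, n7}, add states in Sat(alarm | ack) with every successor in Z. Z1 = {n3, n6, n7}; fixed.
Sat(A[(alarm | ack) U ack]) = {n3, n6, n7}
n1 ∉ Sat(A[(alarm | ack) U ack]) = {n3, n6, n7}, so the formula does not hold at n1.

No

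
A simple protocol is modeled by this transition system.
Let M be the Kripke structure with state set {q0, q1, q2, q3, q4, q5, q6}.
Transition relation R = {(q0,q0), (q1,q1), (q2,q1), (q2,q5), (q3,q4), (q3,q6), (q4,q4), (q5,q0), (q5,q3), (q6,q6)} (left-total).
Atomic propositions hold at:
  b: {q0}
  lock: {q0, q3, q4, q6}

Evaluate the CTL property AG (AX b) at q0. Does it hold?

Sat(AX b) = {s : every successor in {q0}} = {q0}
AG (AX b): greatest fixpoint, start Z0 = {q0}, keep only states in Sat with every successor in Z. Already a fixed point.
Sat(AG (AX b)) = {q0}
q0 ∈ Sat(AG (AX b)) = {q0}, so the formula holds at q0.

Yes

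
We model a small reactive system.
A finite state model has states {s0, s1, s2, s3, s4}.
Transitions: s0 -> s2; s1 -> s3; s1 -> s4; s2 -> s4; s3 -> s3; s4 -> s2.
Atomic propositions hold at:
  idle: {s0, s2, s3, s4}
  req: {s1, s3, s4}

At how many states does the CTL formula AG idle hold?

4

AG idle: greatest fixpoint, start Z0 = {s0, s2, s3, s4}, keep only states in Sat with every successor in Z. Already a fixed point.
Sat(AG idle) = {s0, s2, s3, s4}
|Sat(AG idle)| = |{s0, s2, s3, s4}| = 4.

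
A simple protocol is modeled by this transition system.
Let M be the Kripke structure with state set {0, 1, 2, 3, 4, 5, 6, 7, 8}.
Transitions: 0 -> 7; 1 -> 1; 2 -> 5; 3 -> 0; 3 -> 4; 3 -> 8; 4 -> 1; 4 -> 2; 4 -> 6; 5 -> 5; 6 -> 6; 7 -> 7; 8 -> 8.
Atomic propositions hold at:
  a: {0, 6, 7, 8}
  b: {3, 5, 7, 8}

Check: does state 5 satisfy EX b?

Yes

Sat(EX b) = {s : some successor in {3, 5, 7, 8}} = {0, 2, 3, 5, 7, 8}
5 ∈ Sat(EX b) = {0, 2, 3, 5, 7, 8}, so the formula holds at 5.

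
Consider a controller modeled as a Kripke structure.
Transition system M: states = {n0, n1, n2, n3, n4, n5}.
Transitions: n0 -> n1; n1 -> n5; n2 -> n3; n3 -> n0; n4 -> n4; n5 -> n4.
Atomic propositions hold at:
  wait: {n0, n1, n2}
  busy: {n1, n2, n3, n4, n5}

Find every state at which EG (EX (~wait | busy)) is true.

Sat(~wait) = {n3, n4, n5}
Sat(~wait | busy) = {n1, n2, n3, n4, n5}
Sat(EX (~wait | busy)) = {s : some successor in {n1, n2, n3, n4, n5}} = {n0, n1, n2, n4, n5}
EG (EX (~wait | busy)): greatest fixpoint, start Z0 = {n0, n1, n2, n4, n5}, keep only states in Sat with some successor in Z. Z1 = {n0, n1, n4, n5}; fixed.
Sat(EG (EX (~wait | busy))) = {n0, n1, n4, n5}

{n0, n1, n4, n5}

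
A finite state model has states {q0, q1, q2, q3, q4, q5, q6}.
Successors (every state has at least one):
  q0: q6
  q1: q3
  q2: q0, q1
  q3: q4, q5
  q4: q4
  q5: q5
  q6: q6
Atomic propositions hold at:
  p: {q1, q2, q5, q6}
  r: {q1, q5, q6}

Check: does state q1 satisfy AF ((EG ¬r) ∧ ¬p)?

Yes

Sat(¬r) = {q0, q2, q3, q4}
EG ¬r: greatest fixpoint, start Z0 = {q0, q2, q3, q4}, keep only states in Sat with some successor in Z. Z1 = {q2, q3, q4}; Z2 = {q3, q4}; fixed.
Sat(EG ¬r) = {q3, q4}
Sat(¬p) = {q0, q3, q4}
Sat((EG ¬r) ∧ ¬p) = {q3, q4}
AF ((EG ¬r) ∧ ¬p): least fixpoint, start Z0 = {q3, q4}, add states with every successor in Z. Z1 = {q1, q3, q4}; fixed.
Sat(AF ((EG ¬r) ∧ ¬p)) = {q1, q3, q4}
q1 ∈ Sat(AF ((EG ¬r) ∧ ¬p)) = {q1, q3, q4}, so the formula holds at q1.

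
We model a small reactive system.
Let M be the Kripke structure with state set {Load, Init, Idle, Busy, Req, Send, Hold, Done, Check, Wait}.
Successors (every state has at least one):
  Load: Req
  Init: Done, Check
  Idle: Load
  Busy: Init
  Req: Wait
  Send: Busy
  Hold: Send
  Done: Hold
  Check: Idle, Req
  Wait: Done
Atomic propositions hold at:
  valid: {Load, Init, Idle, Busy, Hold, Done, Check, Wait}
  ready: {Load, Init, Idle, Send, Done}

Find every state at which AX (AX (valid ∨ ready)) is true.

{Load, Busy, Req, Send, Hold, Done, Check, Wait}

Sat(valid ∨ ready) = {Load, Init, Idle, Busy, Send, Hold, Done, Check, Wait}
Sat(AX (valid ∨ ready)) = {s : every successor in {Load, Init, Idle, Busy, Send, Hold, Done, Check, Wait}} = {Init, Idle, Busy, Req, Send, Hold, Done, Wait}
Sat(AX (AX (valid ∨ ready))) = {s : every successor in {Init, Idle, Busy, Req, Send, Hold, Done, Wait}} = {Load, Busy, Req, Send, Hold, Done, Check, Wait}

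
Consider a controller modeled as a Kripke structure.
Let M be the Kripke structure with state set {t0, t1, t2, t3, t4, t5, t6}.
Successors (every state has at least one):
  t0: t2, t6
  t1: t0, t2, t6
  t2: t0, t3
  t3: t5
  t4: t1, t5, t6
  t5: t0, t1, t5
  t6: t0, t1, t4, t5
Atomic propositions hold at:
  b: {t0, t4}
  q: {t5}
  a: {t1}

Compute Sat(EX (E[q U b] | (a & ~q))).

{t1, t2, t3, t4, t5, t6}

E[q U b]: least fixpoint, start Z0 = Sat(b) = {t0, t4}, add states in Sat(q) with some successor in Z. Z1 = {t0, t4, t5}; fixed.
Sat(E[q U b]) = {t0, t4, t5}
Sat(~q) = {t0, t1, t2, t3, t4, t6}
Sat(a & ~q) = {t1}
Sat(E[q U b] | (a & ~q)) = {t0, t1, t4, t5}
Sat(EX (E[q U b] | (a & ~q))) = {s : some successor in {t0, t1, t4, t5}} = {t1, t2, t3, t4, t5, t6}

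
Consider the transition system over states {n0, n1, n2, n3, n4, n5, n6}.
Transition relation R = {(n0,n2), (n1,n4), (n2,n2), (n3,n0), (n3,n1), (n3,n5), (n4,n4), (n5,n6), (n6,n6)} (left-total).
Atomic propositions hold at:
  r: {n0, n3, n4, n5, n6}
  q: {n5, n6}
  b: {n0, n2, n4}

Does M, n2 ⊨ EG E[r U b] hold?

Yes

E[r U b]: least fixpoint, start Z0 = Sat(b) = {n0, n2, n4}, add states in Sat(r) with some successor in Z. Z1 = {n0, n2, n3, n4}; fixed.
Sat(E[r U b]) = {n0, n2, n3, n4}
EG E[r U b]: greatest fixpoint, start Z0 = {n0, n2, n3, n4}, keep only states in Sat with some successor in Z. Already a fixed point.
Sat(EG E[r U b]) = {n0, n2, n3, n4}
n2 ∈ Sat(EG E[r U b]) = {n0, n2, n3, n4}, so the formula holds at n2.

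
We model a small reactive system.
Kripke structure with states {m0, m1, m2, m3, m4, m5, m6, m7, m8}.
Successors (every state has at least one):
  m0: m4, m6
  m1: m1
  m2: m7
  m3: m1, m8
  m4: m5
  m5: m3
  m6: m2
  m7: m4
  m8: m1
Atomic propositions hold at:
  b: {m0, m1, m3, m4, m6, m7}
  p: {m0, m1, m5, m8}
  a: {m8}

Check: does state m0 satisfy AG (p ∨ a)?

No

Sat(p ∨ a) = {m0, m1, m5, m8}
AG (p ∨ a): greatest fixpoint, start Z0 = {m0, m1, m5, m8}, keep only states in Sat with every successor in Z. Z1 = {m1, m8}; fixed.
Sat(AG (p ∨ a)) = {m1, m8}
m0 ∉ Sat(AG (p ∨ a)) = {m1, m8}, so the formula does not hold at m0.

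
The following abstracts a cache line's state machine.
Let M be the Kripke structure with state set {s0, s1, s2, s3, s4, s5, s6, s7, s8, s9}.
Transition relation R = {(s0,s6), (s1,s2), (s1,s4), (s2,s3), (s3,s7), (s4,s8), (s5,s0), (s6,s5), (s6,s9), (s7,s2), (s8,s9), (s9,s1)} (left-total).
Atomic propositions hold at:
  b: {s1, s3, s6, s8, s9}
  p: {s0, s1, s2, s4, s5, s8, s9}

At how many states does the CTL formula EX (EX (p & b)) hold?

5

Sat(p & b) = {s1, s8, s9}
Sat(EX (p & b)) = {s : some successor in {s1, s8, s9}} = {s4, s6, s8, s9}
Sat(EX (EX (p & b))) = {s : some successor in {s4, s6, s8, s9}} = {s0, s1, s4, s6, s8}
|Sat(EX (EX (p & b)))| = |{s0, s1, s4, s6, s8}| = 5.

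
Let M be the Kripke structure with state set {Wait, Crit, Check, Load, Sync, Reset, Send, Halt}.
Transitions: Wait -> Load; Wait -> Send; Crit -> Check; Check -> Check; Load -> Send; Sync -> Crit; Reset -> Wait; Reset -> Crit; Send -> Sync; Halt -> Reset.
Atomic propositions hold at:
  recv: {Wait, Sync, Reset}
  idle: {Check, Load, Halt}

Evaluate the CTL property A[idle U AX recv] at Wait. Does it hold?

Sat(AX recv) = {s : every successor in {Wait, Sync, Reset}} = {Send, Halt}
A[idle U AX recv]: least fixpoint, start Z0 = Sat(AX recv) = {Send, Halt}, add states in Sat(idle) with every successor in Z. Z1 = {Load, Send, Halt}; fixed.
Sat(A[idle U AX recv]) = {Load, Send, Halt}
Wait ∉ Sat(A[idle U AX recv]) = {Load, Send, Halt}, so the formula does not hold at Wait.

No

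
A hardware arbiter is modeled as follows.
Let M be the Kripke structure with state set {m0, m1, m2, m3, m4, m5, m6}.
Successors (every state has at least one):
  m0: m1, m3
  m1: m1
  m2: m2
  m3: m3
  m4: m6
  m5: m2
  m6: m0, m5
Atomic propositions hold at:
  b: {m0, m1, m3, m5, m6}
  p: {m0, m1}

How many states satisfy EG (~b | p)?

3

Sat(~b) = {m2, m4}
Sat(~b | p) = {m0, m1, m2, m4}
EG (~b | p): greatest fixpoint, start Z0 = {m0, m1, m2, m4}, keep only states in Sat with some successor in Z. Z1 = {m0, m1, m2}; fixed.
Sat(EG (~b | p)) = {m0, m1, m2}
|Sat(EG (~b | p))| = |{m0, m1, m2}| = 3.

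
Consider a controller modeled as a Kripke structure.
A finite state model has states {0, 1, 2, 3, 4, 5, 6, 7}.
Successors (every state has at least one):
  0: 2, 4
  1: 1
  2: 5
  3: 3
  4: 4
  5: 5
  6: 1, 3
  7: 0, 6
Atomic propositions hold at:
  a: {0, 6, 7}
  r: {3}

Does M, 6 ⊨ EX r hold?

Sat(EX r) = {s : some successor in {3}} = {3, 6}
6 ∈ Sat(EX r) = {3, 6}, so the formula holds at 6.

Yes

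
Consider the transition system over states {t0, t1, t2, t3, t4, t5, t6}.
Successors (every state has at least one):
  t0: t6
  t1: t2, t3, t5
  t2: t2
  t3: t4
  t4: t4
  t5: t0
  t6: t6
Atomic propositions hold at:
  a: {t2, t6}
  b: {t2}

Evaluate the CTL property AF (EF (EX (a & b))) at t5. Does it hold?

Sat(a & b) = {t2}
Sat(EX (a & b)) = {s : some successor in {t2}} = {t1, t2}
EF (EX (a & b)): least fixpoint, start Z0 = {t1, t2}, add states with some successor in Z. Already a fixed point.
Sat(EF (EX (a & b))) = {t1, t2}
AF (EF (EX (a & b))): least fixpoint, start Z0 = {t1, t2}, add states with every successor in Z. Already a fixed point.
Sat(AF (EF (EX (a & b)))) = {t1, t2}
t5 ∉ Sat(AF (EF (EX (a & b)))) = {t1, t2}, so the formula does not hold at t5.

No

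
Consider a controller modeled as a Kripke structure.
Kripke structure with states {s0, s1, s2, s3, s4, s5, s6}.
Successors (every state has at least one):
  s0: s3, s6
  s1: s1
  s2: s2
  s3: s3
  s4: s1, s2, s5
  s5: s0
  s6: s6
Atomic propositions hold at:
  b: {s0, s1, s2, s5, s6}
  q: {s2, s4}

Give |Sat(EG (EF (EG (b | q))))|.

6

Sat(b | q) = {s0, s1, s2, s4, s5, s6}
EG (b | q): greatest fixpoint, start Z0 = {s0, s1, s2, s4, s5, s6}, keep only states in Sat with some successor in Z. Already a fixed point.
Sat(EG (b | q)) = {s0, s1, s2, s4, s5, s6}
EF (EG (b | q)): least fixpoint, start Z0 = {s0, s1, s2, s4, s5, s6}, add states with some successor in Z. Already a fixed point.
Sat(EF (EG (b | q))) = {s0, s1, s2, s4, s5, s6}
EG (EF (EG (b | q))): greatest fixpoint, start Z0 = {s0, s1, s2, s4, s5, s6}, keep only states in Sat with some successor in Z. Already a fixed point.
Sat(EG (EF (EG (b | q)))) = {s0, s1, s2, s4, s5, s6}
|Sat(EG (EF (EG (b | q))))| = |{s0, s1, s2, s4, s5, s6}| = 6.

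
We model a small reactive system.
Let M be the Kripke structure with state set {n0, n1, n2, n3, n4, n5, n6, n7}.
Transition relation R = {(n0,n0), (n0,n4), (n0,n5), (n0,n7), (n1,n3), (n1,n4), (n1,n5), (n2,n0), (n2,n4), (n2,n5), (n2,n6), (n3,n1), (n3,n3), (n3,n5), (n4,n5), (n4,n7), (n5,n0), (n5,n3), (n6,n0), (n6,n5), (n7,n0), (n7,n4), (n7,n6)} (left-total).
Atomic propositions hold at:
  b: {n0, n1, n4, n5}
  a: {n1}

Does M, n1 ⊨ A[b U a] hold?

A[b U a]: least fixpoint, start Z0 = Sat(a) = {n1}, add states in Sat(b) with every successor in Z. Already a fixed point.
Sat(A[b U a]) = {n1}
n1 ∈ Sat(A[b U a]) = {n1}, so the formula holds at n1.

Yes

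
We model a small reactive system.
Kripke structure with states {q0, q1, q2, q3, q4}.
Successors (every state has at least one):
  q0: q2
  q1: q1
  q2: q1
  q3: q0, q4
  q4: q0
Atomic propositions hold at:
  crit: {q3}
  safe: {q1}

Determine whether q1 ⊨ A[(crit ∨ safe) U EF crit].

Sat(crit ∨ safe) = {q1, q3}
EF crit: least fixpoint, start Z0 = {q3}, add states with some successor in Z. Already a fixed point.
Sat(EF crit) = {q3}
A[(crit ∨ safe) U EF crit]: least fixpoint, start Z0 = Sat(EF crit) = {q3}, add states in Sat(crit ∨ safe) with every successor in Z. Already a fixed point.
Sat(A[(crit ∨ safe) U EF crit]) = {q3}
q1 ∉ Sat(A[(crit ∨ safe) U EF crit]) = {q3}, so the formula does not hold at q1.

No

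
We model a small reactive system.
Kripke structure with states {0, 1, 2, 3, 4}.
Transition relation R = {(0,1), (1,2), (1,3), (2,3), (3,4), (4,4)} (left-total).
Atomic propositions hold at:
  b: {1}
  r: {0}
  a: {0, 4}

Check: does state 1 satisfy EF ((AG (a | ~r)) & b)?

Yes

Sat(~r) = {1, 2, 3, 4}
Sat(a | ~r) = {0, 1, 2, 3, 4}
AG (a | ~r): greatest fixpoint, start Z0 = {0, 1, 2, 3, 4}, keep only states in Sat with every successor in Z. Already a fixed point.
Sat(AG (a | ~r)) = {0, 1, 2, 3, 4}
Sat((AG (a | ~r)) & b) = {1}
EF ((AG (a | ~r)) & b): least fixpoint, start Z0 = {1}, add states with some successor in Z. Z1 = {0, 1}; fixed.
Sat(EF ((AG (a | ~r)) & b)) = {0, 1}
1 ∈ Sat(EF ((AG (a | ~r)) & b)) = {0, 1}, so the formula holds at 1.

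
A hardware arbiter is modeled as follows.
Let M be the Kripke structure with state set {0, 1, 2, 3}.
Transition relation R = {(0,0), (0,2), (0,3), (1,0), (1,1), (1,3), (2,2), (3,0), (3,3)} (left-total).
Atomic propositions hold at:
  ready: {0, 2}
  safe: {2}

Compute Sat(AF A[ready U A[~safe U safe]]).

Sat(~safe) = {0, 1, 3}
A[~safe U safe]: least fixpoint, start Z0 = Sat(safe) = {2}, add states in Sat(~safe) with every successor in Z. Already a fixed point.
Sat(A[~safe U safe]) = {2}
A[ready U A[~safe U safe]]: least fixpoint, start Z0 = Sat(A[~safe U safe]) = {2}, add states in Sat(ready) with every successor in Z. Already a fixed point.
Sat(A[ready U A[~safe U safe]]) = {2}
AF A[ready U A[~safe U safe]]: least fixpoint, start Z0 = {2}, add states with every successor in Z. Already a fixed point.
Sat(AF A[ready U A[~safe U safe]]) = {2}

{2}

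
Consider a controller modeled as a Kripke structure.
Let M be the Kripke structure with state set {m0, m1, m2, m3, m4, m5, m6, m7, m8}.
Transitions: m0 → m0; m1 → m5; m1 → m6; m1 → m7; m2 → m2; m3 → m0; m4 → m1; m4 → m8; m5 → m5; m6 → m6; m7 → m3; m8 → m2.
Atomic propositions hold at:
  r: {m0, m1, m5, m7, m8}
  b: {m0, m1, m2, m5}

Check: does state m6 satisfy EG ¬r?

Yes

Sat(¬r) = {m2, m3, m4, m6}
EG ¬r: greatest fixpoint, start Z0 = {m2, m3, m4, m6}, keep only states in Sat with some successor in Z. Z1 = {m2, m6}; fixed.
Sat(EG ¬r) = {m2, m6}
m6 ∈ Sat(EG ¬r) = {m2, m6}, so the formula holds at m6.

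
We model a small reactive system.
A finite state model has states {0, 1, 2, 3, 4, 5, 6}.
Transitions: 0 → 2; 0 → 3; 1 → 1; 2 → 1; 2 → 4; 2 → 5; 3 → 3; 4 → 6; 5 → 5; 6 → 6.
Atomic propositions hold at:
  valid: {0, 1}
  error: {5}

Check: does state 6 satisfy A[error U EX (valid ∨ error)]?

Sat(valid ∨ error) = {0, 1, 5}
Sat(EX (valid ∨ error)) = {s : some successor in {0, 1, 5}} = {1, 2, 5}
A[error U EX (valid ∨ error)]: least fixpoint, start Z0 = Sat(EX (valid ∨ error)) = {1, 2, 5}, add states in Sat(error) with every successor in Z. Already a fixed point.
Sat(A[error U EX (valid ∨ error)]) = {1, 2, 5}
6 ∉ Sat(A[error U EX (valid ∨ error)]) = {1, 2, 5}, so the formula does not hold at 6.

No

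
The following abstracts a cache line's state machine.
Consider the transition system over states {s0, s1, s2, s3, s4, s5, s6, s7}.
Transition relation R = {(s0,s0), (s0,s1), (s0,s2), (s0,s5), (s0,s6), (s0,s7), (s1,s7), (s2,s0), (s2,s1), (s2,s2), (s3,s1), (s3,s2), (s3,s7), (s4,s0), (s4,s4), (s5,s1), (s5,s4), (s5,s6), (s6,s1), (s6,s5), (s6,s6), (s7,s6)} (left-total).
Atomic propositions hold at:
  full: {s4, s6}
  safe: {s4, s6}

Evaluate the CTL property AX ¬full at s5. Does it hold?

No

Sat(¬full) = {s0, s1, s2, s3, s5, s7}
Sat(AX ¬full) = {s : every successor in {s0, s1, s2, s3, s5, s7}} = {s1, s2, s3}
s5 ∉ Sat(AX ¬full) = {s1, s2, s3}, so the formula does not hold at s5.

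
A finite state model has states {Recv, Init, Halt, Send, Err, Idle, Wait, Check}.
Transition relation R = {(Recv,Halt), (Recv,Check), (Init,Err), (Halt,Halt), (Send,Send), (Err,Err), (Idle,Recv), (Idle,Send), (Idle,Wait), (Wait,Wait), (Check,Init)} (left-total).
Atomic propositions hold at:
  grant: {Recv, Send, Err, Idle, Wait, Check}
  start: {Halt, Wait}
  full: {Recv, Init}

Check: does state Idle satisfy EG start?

EG start: greatest fixpoint, start Z0 = {Halt, Wait}, keep only states in Sat with some successor in Z. Already a fixed point.
Sat(EG start) = {Halt, Wait}
Idle ∉ Sat(EG start) = {Halt, Wait}, so the formula does not hold at Idle.

No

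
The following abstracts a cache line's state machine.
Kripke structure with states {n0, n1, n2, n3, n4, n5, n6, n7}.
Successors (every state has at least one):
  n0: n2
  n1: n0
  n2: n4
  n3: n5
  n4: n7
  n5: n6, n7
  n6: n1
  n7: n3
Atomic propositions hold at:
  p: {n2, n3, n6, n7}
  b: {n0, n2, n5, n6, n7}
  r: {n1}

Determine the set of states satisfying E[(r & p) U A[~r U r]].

Sat(r & p) = ∅
Sat(~r) = {n0, n2, n3, n4, n5, n6, n7}
A[~r U r]: least fixpoint, start Z0 = Sat(r) = {n1}, add states in Sat(~r) with every successor in Z. Z1 = {n1, n6}; fixed.
Sat(A[~r U r]) = {n1, n6}
E[(r & p) U A[~r U r]]: least fixpoint, start Z0 = Sat(A[~r U r]) = {n1, n6}, add states in Sat(r & p) with some successor in Z. Already a fixed point.
Sat(E[(r & p) U A[~r U r]]) = {n1, n6}

{n1, n6}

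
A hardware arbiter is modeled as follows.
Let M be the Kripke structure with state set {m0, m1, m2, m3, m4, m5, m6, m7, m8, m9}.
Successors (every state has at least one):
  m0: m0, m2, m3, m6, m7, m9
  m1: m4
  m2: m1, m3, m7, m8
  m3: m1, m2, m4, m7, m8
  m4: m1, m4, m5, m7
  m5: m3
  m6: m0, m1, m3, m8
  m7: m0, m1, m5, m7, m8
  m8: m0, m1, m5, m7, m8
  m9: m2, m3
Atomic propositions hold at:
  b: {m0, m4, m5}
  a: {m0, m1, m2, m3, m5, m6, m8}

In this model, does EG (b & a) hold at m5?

Sat(b & a) = {m0, m5}
EG (b & a): greatest fixpoint, start Z0 = {m0, m5}, keep only states in Sat with some successor in Z. Z1 = {m0}; fixed.
Sat(EG (b & a)) = {m0}
m5 ∉ Sat(EG (b & a)) = {m0}, so the formula does not hold at m5.

No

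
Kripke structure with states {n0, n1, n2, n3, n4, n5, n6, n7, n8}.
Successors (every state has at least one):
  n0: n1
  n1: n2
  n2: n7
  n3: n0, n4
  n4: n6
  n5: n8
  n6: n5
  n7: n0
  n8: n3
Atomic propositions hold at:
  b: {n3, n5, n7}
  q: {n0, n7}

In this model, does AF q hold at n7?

Yes

AF q: least fixpoint, start Z0 = {n0, n7}, add states with every successor in Z. Z1 = {n0, n2, n7}; Z2 = {n0, n1, n2, n7}; fixed.
Sat(AF q) = {n0, n1, n2, n7}
n7 ∈ Sat(AF q) = {n0, n1, n2, n7}, so the formula holds at n7.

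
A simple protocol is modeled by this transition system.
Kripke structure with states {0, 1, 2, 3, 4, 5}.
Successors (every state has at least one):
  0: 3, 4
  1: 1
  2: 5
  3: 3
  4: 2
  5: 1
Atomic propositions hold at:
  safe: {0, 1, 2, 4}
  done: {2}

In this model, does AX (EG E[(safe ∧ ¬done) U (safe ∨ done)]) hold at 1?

Sat(¬done) = {0, 1, 3, 4, 5}
Sat(safe ∧ ¬done) = {0, 1, 4}
Sat(safe ∨ done) = {0, 1, 2, 4}
E[(safe ∧ ¬done) U (safe ∨ done)]: least fixpoint, start Z0 = Sat((safe ∨ done)) = {0, 1, 2, 4}, add states in Sat(safe ∧ ¬done) with some successor in Z. Already a fixed point.
Sat(E[(safe ∧ ¬done) U (safe ∨ done)]) = {0, 1, 2, 4}
EG E[(safe ∧ ¬done) U (safe ∨ done)]: greatest fixpoint, start Z0 = {0, 1, 2, 4}, keep only states in Sat with some successor in Z. Z1 = {0, 1, 4}; Z2 = {0, 1}; Z3 = {1}; fixed.
Sat(EG E[(safe ∧ ¬done) U (safe ∨ done)]) = {1}
Sat(AX (EG E[(safe ∧ ¬done) U (safe ∨ done)])) = {s : every successor in {1}} = {1, 5}
1 ∈ Sat(AX (EG E[(safe ∧ ¬done) U (safe ∨ done)])) = {1, 5}, so the formula holds at 1.

Yes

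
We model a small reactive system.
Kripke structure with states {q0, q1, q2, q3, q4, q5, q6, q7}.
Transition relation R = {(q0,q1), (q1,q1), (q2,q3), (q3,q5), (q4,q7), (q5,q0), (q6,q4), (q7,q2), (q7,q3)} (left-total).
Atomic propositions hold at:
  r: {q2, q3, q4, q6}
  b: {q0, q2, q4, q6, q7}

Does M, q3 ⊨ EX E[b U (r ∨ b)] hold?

Sat(r ∨ b) = {q0, q2, q3, q4, q6, q7}
E[b U (r ∨ b)]: least fixpoint, start Z0 = Sat((r ∨ b)) = {q0, q2, q3, q4, q6, q7}, add states in Sat(b) with some successor in Z. Already a fixed point.
Sat(E[b U (r ∨ b)]) = {q0, q2, q3, q4, q6, q7}
Sat(EX E[b U (r ∨ b)]) = {s : some successor in {q0, q2, q3, q4, q6, q7}} = {q2, q4, q5, q6, q7}
q3 ∉ Sat(EX E[b U (r ∨ b)]) = {q2, q4, q5, q6, q7}, so the formula does not hold at q3.

No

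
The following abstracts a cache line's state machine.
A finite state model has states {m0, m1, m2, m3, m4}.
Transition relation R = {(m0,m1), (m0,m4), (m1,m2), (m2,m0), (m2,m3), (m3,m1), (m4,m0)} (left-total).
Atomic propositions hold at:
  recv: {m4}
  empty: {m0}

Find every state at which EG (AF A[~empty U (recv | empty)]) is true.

{m0, m4}

Sat(~empty) = {m1, m2, m3, m4}
Sat(recv | empty) = {m0, m4}
A[~empty U (recv | empty)]: least fixpoint, start Z0 = Sat((recv | empty)) = {m0, m4}, add states in Sat(~empty) with every successor in Z. Already a fixed point.
Sat(A[~empty U (recv | empty)]) = {m0, m4}
AF A[~empty U (recv | empty)]: least fixpoint, start Z0 = {m0, m4}, add states with every successor in Z. Already a fixed point.
Sat(AF A[~empty U (recv | empty)]) = {m0, m4}
EG (AF A[~empty U (recv | empty)]): greatest fixpoint, start Z0 = {m0, m4}, keep only states in Sat with some successor in Z. Already a fixed point.
Sat(EG (AF A[~empty U (recv | empty)])) = {m0, m4}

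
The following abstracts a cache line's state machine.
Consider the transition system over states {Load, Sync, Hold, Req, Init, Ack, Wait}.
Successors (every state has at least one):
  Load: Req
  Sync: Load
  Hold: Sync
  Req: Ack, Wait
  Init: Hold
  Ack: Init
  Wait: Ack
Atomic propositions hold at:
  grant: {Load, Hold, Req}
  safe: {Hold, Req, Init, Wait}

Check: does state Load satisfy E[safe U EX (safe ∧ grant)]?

Yes

Sat(safe ∧ grant) = {Hold, Req}
Sat(EX (safe ∧ grant)) = {s : some successor in {Hold, Req}} = {Load, Init}
E[safe U EX (safe ∧ grant)]: least fixpoint, start Z0 = Sat(EX (safe ∧ grant)) = {Load, Init}, add states in Sat(safe) with some successor in Z. Already a fixed point.
Sat(E[safe U EX (safe ∧ grant)]) = {Load, Init}
Load ∈ Sat(E[safe U EX (safe ∧ grant)]) = {Load, Init}, so the formula holds at Load.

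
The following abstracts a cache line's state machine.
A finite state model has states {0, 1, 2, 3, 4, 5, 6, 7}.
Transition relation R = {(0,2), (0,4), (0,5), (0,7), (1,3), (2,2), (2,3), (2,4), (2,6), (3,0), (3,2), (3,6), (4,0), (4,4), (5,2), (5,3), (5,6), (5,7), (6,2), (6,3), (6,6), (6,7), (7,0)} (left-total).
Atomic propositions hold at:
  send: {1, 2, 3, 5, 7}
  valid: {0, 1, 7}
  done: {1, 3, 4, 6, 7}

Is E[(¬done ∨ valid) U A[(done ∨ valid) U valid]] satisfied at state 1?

Yes

Sat(¬done) = {0, 2, 5}
Sat(¬done ∨ valid) = {0, 1, 2, 5, 7}
Sat(done ∨ valid) = {0, 1, 3, 4, 6, 7}
A[(done ∨ valid) U valid]: least fixpoint, start Z0 = Sat(valid) = {0, 1, 7}, add states in Sat(done ∨ valid) with every successor in Z. Already a fixed point.
Sat(A[(done ∨ valid) U valid]) = {0, 1, 7}
E[(¬done ∨ valid) U A[(done ∨ valid) U valid]]: least fixpoint, start Z0 = Sat(A[(done ∨ valid) U valid]) = {0, 1, 7}, add states in Sat(¬done ∨ valid) with some successor in Z. Z1 = {0, 1, 5, 7}; fixed.
Sat(E[(¬done ∨ valid) U A[(done ∨ valid) U valid]]) = {0, 1, 5, 7}
1 ∈ Sat(E[(¬done ∨ valid) U A[(done ∨ valid) U valid]]) = {0, 1, 5, 7}, so the formula holds at 1.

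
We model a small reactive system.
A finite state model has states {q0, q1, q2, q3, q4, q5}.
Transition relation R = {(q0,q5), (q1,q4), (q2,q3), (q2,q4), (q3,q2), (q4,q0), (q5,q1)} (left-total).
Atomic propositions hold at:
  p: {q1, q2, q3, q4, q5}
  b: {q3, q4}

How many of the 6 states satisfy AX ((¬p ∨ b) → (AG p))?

Sat(¬p) = {q0}
Sat(¬p ∨ b) = {q0, q3, q4}
AG p: greatest fixpoint, start Z0 = {q1, q2, q3, q4, q5}, keep only states in Sat with every successor in Z. Z1 = {q1, q2, q3, q5}; Z2 = {q3, q5}; Z3 = ∅; fixed.
Sat(AG p) = ∅
Sat((¬p ∨ b) → (AG p)) = {q1, q2, q5}
Sat(AX ((¬p ∨ b) → (AG p))) = {s : every successor in {q1, q2, q5}} = {q0, q3, q5}
|Sat(AX ((¬p ∨ b) → (AG p)))| = |{q0, q3, q5}| = 3.

3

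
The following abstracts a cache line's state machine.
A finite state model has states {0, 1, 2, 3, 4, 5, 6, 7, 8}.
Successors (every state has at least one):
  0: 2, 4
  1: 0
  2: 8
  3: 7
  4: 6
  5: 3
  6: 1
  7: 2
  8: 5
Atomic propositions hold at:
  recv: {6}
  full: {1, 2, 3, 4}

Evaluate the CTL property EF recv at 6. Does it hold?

Yes

EF recv: least fixpoint, start Z0 = {6}, add states with some successor in Z. Z1 = {4, 6}; Z2 = {0, 4, 6}; Z3 = {0, 1, 4, 6}; fixed.
Sat(EF recv) = {0, 1, 4, 6}
6 ∈ Sat(EF recv) = {0, 1, 4, 6}, so the formula holds at 6.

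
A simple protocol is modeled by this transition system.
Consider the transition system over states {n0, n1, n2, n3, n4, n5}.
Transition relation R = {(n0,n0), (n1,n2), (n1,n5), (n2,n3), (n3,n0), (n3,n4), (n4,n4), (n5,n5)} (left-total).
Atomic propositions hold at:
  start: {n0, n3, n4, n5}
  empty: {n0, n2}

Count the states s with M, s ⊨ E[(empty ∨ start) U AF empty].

Sat(empty ∨ start) = {n0, n2, n3, n4, n5}
AF empty: least fixpoint, start Z0 = {n0, n2}, add states with every successor in Z. Already a fixed point.
Sat(AF empty) = {n0, n2}
E[(empty ∨ start) U AF empty]: least fixpoint, start Z0 = Sat(AF empty) = {n0, n2}, add states in Sat(empty ∨ start) with some successor in Z. Z1 = {n0, n2, n3}; fixed.
Sat(E[(empty ∨ start) U AF empty]) = {n0, n2, n3}
|Sat(E[(empty ∨ start) U AF empty])| = |{n0, n2, n3}| = 3.

3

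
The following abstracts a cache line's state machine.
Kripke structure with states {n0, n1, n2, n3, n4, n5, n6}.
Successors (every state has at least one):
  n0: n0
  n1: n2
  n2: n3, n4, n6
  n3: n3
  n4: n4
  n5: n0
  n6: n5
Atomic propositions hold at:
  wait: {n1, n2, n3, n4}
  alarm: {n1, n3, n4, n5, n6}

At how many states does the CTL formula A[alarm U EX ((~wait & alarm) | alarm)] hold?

Sat(~wait) = {n0, n5, n6}
Sat(~wait & alarm) = {n5, n6}
Sat((~wait & alarm) | alarm) = {n1, n3, n4, n5, n6}
Sat(EX ((~wait & alarm) | alarm)) = {s : some successor in {n1, n3, n4, n5, n6}} = {n2, n3, n4, n6}
A[alarm U EX ((~wait & alarm) | alarm)]: least fixpoint, start Z0 = Sat(EX ((~wait & alarm) | alarm)) = {n2, n3, n4, n6}, add states in Sat(alarm) with every successor in Z. Z1 = {n1, n2, n3, n4, n6}; fixed.
Sat(A[alarm U EX ((~wait & alarm) | alarm)]) = {n1, n2, n3, n4, n6}
|Sat(A[alarm U EX ((~wait & alarm) | alarm)])| = |{n1, n2, n3, n4, n6}| = 5.

5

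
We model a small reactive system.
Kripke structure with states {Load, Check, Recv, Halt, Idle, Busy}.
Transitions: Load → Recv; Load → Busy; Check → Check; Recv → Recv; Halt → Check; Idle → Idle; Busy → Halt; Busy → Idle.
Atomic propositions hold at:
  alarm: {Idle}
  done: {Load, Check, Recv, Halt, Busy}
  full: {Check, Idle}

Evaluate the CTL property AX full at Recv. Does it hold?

No

Sat(AX full) = {s : every successor in {Check, Idle}} = {Check, Halt, Idle}
Recv ∉ Sat(AX full) = {Check, Halt, Idle}, so the formula does not hold at Recv.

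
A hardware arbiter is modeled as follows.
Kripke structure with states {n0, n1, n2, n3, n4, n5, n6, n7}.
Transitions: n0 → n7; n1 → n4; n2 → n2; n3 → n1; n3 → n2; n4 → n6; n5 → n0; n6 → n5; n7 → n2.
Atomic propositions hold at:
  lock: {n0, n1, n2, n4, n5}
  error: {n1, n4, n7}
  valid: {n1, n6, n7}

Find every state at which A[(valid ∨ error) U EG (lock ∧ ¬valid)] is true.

{n2, n7}

Sat(valid ∨ error) = {n1, n4, n6, n7}
Sat(¬valid) = {n0, n2, n3, n4, n5}
Sat(lock ∧ ¬valid) = {n0, n2, n4, n5}
EG (lock ∧ ¬valid): greatest fixpoint, start Z0 = {n0, n2, n4, n5}, keep only states in Sat with some successor in Z. Z1 = {n2, n5}; Z2 = {n2}; fixed.
Sat(EG (lock ∧ ¬valid)) = {n2}
A[(valid ∨ error) U EG (lock ∧ ¬valid)]: least fixpoint, start Z0 = Sat(EG (lock ∧ ¬valid)) = {n2}, add states in Sat(valid ∨ error) with every successor in Z. Z1 = {n2, n7}; fixed.
Sat(A[(valid ∨ error) U EG (lock ∧ ¬valid)]) = {n2, n7}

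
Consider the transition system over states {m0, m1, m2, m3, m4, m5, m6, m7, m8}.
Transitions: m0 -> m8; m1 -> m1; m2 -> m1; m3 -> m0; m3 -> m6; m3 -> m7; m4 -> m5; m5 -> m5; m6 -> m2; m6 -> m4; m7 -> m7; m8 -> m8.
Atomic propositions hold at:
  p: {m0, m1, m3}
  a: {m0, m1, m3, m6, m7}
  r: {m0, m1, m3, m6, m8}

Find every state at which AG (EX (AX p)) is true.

Sat(AX p) = {s : every successor in {m0, m1, m3}} = {m1, m2}
Sat(EX (AX p)) = {s : some successor in {m1, m2}} = {m1, m2, m6}
AG (EX (AX p)): greatest fixpoint, start Z0 = {m1, m2, m6}, keep only states in Sat with every successor in Z. Z1 = {m1, m2}; fixed.
Sat(AG (EX (AX p))) = {m1, m2}

{m1, m2}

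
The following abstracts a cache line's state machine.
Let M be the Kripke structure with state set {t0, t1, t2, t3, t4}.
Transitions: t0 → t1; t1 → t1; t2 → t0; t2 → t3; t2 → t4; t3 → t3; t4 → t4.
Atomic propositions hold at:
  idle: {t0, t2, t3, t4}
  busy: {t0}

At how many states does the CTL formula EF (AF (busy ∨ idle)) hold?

Sat(busy ∨ idle) = {t0, t2, t3, t4}
AF (busy ∨ idle): least fixpoint, start Z0 = {t0, t2, t3, t4}, add states with every successor in Z. Already a fixed point.
Sat(AF (busy ∨ idle)) = {t0, t2, t3, t4}
EF (AF (busy ∨ idle)): least fixpoint, start Z0 = {t0, t2, t3, t4}, add states with some successor in Z. Already a fixed point.
Sat(EF (AF (busy ∨ idle))) = {t0, t2, t3, t4}
|Sat(EF (AF (busy ∨ idle)))| = |{t0, t2, t3, t4}| = 4.

4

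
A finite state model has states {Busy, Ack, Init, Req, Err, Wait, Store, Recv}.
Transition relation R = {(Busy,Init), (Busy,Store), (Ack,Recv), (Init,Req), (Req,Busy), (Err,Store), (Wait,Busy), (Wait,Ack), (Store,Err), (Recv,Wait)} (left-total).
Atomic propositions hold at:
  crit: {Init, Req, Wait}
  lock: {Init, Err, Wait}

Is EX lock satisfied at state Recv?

Yes

Sat(EX lock) = {s : some successor in {Init, Err, Wait}} = {Busy, Store, Recv}
Recv ∈ Sat(EX lock) = {Busy, Store, Recv}, so the formula holds at Recv.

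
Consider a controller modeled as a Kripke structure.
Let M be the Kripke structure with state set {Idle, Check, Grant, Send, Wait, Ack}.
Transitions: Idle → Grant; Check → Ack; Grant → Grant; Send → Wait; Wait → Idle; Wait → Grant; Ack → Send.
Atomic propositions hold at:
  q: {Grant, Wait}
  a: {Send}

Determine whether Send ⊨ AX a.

No

Sat(AX a) = {s : every successor in {Send}} = {Ack}
Send ∉ Sat(AX a) = {Ack}, so the formula does not hold at Send.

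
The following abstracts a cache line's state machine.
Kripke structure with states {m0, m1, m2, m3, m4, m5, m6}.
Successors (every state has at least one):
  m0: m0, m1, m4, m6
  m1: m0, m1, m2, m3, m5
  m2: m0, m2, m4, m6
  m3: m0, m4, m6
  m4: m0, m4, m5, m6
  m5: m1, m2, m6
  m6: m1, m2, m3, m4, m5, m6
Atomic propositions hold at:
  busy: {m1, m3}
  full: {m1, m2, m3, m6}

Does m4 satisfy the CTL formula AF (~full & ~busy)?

Sat(~full) = {m0, m4, m5}
Sat(~busy) = {m0, m2, m4, m5, m6}
Sat(~full & ~busy) = {m0, m4, m5}
AF (~full & ~busy): least fixpoint, start Z0 = {m0, m4, m5}, add states with every successor in Z. Already a fixed point.
Sat(AF (~full & ~busy)) = {m0, m4, m5}
m4 ∈ Sat(AF (~full & ~busy)) = {m0, m4, m5}, so the formula holds at m4.

Yes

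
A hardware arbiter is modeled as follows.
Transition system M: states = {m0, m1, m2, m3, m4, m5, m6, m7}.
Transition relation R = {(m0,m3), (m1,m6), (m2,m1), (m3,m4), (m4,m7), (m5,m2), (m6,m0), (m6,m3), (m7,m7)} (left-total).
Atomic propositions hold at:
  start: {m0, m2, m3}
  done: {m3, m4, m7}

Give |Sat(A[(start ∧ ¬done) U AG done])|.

4

Sat(¬done) = {m0, m1, m2, m5, m6}
Sat(start ∧ ¬done) = {m0, m2}
AG done: greatest fixpoint, start Z0 = {m3, m4, m7}, keep only states in Sat with every successor in Z. Already a fixed point.
Sat(AG done) = {m3, m4, m7}
A[(start ∧ ¬done) U AG done]: least fixpoint, start Z0 = Sat(AG done) = {m3, m4, m7}, add states in Sat(start ∧ ¬done) with every successor in Z. Z1 = {m0, m3, m4, m7}; fixed.
Sat(A[(start ∧ ¬done) U AG done]) = {m0, m3, m4, m7}
|Sat(A[(start ∧ ¬done) U AG done])| = |{m0, m3, m4, m7}| = 4.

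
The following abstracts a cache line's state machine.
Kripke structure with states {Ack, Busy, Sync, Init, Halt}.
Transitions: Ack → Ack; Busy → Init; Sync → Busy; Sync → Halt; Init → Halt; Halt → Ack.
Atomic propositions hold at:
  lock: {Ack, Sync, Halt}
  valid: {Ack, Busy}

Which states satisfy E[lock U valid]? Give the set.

{Ack, Busy, Sync, Halt}

E[lock U valid]: least fixpoint, start Z0 = Sat(valid) = {Ack, Busy}, add states in Sat(lock) with some successor in Z. Z1 = {Ack, Busy, Sync, Halt}; fixed.
Sat(E[lock U valid]) = {Ack, Busy, Sync, Halt}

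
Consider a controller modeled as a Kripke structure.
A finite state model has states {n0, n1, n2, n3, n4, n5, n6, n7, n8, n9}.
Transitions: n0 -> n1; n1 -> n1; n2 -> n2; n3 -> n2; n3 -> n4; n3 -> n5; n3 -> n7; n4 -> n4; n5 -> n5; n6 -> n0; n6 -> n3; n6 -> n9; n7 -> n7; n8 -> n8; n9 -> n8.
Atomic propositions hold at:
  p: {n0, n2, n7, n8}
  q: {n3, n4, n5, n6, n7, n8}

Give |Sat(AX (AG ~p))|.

Sat(~p) = {n1, n3, n4, n5, n6, n9}
AG ~p: greatest fixpoint, start Z0 = {n1, n3, n4, n5, n6, n9}, keep only states in Sat with every successor in Z. Z1 = {n1, n4, n5}; fixed.
Sat(AG ~p) = {n1, n4, n5}
Sat(AX (AG ~p)) = {s : every successor in {n1, n4, n5}} = {n0, n1, n4, n5}
|Sat(AX (AG ~p))| = |{n0, n1, n4, n5}| = 4.

4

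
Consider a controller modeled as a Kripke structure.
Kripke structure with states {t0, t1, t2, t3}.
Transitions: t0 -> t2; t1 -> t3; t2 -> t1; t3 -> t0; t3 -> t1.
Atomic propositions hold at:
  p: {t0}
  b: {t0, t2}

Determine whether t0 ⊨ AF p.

Yes

AF p: least fixpoint, start Z0 = {t0}, add states with every successor in Z. Already a fixed point.
Sat(AF p) = {t0}
t0 ∈ Sat(AF p) = {t0}, so the formula holds at t0.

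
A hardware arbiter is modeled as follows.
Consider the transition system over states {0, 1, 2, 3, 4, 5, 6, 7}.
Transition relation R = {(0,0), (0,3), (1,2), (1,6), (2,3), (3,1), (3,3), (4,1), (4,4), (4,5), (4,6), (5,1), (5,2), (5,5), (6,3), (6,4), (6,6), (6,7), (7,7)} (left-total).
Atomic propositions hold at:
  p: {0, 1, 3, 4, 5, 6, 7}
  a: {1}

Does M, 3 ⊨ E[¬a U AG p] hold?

Sat(¬a) = {0, 2, 3, 4, 5, 6, 7}
AG p: greatest fixpoint, start Z0 = {0, 1, 3, 4, 5, 6, 7}, keep only states in Sat with every successor in Z. Z1 = {0, 3, 4, 6, 7}; Z2 = {0, 6, 7}; Z3 = {7}; fixed.
Sat(AG p) = {7}
E[¬a U AG p]: least fixpoint, start Z0 = Sat(AG p) = {7}, add states in Sat(¬a) with some successor in Z. Z1 = {6, 7}; Z2 = {4, 6, 7}; fixed.
Sat(E[¬a U AG p]) = {4, 6, 7}
3 ∉ Sat(E[¬a U AG p]) = {4, 6, 7}, so the formula does not hold at 3.

No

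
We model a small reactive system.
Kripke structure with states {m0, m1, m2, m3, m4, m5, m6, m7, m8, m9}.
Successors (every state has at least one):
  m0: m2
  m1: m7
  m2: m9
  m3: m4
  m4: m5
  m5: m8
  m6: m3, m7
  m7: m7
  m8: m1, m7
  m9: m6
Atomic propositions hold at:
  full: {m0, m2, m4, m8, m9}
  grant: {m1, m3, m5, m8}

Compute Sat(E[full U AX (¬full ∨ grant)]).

Sat(¬full) = {m1, m3, m5, m6, m7}
Sat(¬full ∨ grant) = {m1, m3, m5, m6, m7, m8}
Sat(AX (¬full ∨ grant)) = {s : every successor in {m1, m3, m5, m6, m7, m8}} = {m1, m4, m5, m6, m7, m8, m9}
E[full U AX (¬full ∨ grant)]: least fixpoint, start Z0 = Sat(AX (¬full ∨ grant)) = {m1, m4, m5, m6, m7, m8, m9}, add states in Sat(full) with some successor in Z. Z1 = {m1, m2, m4, m5, m6, m7, m8, m9}; Z2 = {m0, m1, m2, m4, m5, m6, m7, m8, m9}; fixed.
Sat(E[full U AX (¬full ∨ grant)]) = {m0, m1, m2, m4, m5, m6, m7, m8, m9}

{m0, m1, m2, m4, m5, m6, m7, m8, m9}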